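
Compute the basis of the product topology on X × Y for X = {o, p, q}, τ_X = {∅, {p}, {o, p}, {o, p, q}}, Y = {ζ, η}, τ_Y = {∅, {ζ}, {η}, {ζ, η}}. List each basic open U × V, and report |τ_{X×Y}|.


Basis B = {∅ × ∅, {p} × {ζ}, {p} × {η}, {o, p} × {ζ}, {o, p} × {η}, {p} × {ζ, η}, {o, p, q} × {ζ}, {o, p, q} × {η}, {o, p} × {ζ, η}, {o, p, q} × {ζ, η}}; |τ_{X×Y}| = 16.

Enumerate products U × V with U ∈ τ_X, V ∈ τ_Y (deduplicated):
  ∅ × ∅ = {} (∅)
  {p} × {ζ} = {(p,ζ)}
  {p} × {η} = {(p,η)}
  {o, p} × {ζ} = {(o,ζ), (p,ζ)}
  {o, p} × {η} = {(o,η), (p,η)}
  {p} × {ζ, η} = {(p,ζ), (p,η)}
  {o, p, q} × {ζ} = {(o,ζ), (p,ζ), (q,ζ)}
  {o, p, q} × {η} = {(o,η), (p,η), (q,η)}
  {o, p} × {ζ, η} = {(o,ζ), (o,η), (p,ζ), (p,η)}
  {o, p, q} × {ζ, η} = {(o,ζ), (o,η), (p,ζ), (p,η), (q,ζ), (q,η)}
These 10 distinct sets form the basis B.
Close under arbitrary unions to get τ_{X×Y}; counting gives |τ_{X×Y}| = 16.


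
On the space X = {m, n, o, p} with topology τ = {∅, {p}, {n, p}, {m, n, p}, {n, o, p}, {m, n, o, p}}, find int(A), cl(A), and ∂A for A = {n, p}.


int(A) = {n, p}, cl(A) = {m, n, o, p}, ∂A = {m, o}.

Closed sets in (X, τ) are complements of opens:
  closed(X, τ) = {∅, {m}, {o}, {m, o}, {m, n, o}, {m, n, o, p}}.
int(A) = ⋃ {U ∈ τ : U ⊆ A}. Opens contained in A: ∅, {p}, {n, p}.
Taking the union of these: int(A) = {n, p}.
cl(A) = ⋂ {C closed : A ⊆ C}. Closed sets containing A: {m, n, o, p}.
Intersecting these: cl(A) = {m, n, o, p}.
∂A = cl(A) ∖ int(A) = {m, n, o, p} ∖ {n, p} = {m, o}.


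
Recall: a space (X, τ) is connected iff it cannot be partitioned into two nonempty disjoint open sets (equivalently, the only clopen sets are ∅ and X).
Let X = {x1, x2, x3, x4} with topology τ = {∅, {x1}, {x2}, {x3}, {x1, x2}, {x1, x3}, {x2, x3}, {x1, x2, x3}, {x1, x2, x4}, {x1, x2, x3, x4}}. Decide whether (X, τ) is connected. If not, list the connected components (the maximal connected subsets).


(X, τ) is disconnected; components = [{x3}, {x1, x2, x4}].

Find clopen sets (U ∈ τ with X ∖ U ∈ τ):
  U = ∅, X ∖ U = {x1, x2, x3, x4} — both open, so U is clopen.
  U = {x3}, X ∖ U = {x1, x2, x4} — both open, so U is clopen.
  U = {x1, x2, x4}, X ∖ U = {x3} — both open, so U is clopen.
  U = {x1, x2, x3, x4}, X ∖ U = ∅ — both open, so U is clopen.
Nontrivial clopen(s) exist: e.g. {x3}. So (X, τ) is disconnected.
Compute connected components by grouping points that agree on all clopens:
  component: {x3}
  component: {x1, x2, x4}


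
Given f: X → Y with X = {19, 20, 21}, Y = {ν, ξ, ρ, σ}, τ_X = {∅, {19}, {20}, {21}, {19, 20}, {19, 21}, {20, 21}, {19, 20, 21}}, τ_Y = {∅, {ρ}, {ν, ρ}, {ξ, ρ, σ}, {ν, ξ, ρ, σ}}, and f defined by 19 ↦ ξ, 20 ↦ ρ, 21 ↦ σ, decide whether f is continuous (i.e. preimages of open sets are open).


f IS continuous.

Compute f^{-1}(U) for each U ∈ τ_Y:
  U = ∅: f^{-1}(U) = ∅ ∈ τ_X ✓.
  U = {ρ}: f^{-1}(U) = {20} ∈ τ_X ✓.
  U = {ν, ρ}: f^{-1}(U) = {20} ∈ τ_X ✓.
  U = {ξ, ρ, σ}: f^{-1}(U) = {19, 20, 21} ∈ τ_X ✓.
  U = {ν, ξ, ρ, σ}: f^{-1}(U) = {19, 20, 21} ∈ τ_X ✓.
Every preimage lies in τ_X, so f IS continuous.


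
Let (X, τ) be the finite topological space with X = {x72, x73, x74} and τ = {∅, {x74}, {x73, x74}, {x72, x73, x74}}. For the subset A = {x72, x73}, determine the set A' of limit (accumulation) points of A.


A' = {x72}

For each x ∈ X, list the open sets U ∈ τ with x ∈ U, then check whether U ∩ (A ∖ {x}) ≠ ∅ for every such U.
  x = x72: opens ∋ x are {x72, x73, x74}; each meets A ∖ {x72}, so x IS a limit point.
  x = x73: open {x73, x74} ∋ x has {x73, x74} ∩ (A ∖ {x73}) = ∅, so x is NOT a limit point.
  x = x74: open {x74} ∋ x has {x74} ∩ (A ∖ {x74}) = ∅, so x is NOT a limit point.
Collecting: A' = {x72}.


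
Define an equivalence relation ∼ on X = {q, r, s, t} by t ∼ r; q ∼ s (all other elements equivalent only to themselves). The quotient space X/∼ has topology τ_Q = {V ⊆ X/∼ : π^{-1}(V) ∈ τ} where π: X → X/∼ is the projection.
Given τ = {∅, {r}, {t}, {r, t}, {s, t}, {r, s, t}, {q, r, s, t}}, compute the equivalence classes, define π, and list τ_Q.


X/∼ = {[q=s], [r=t]}; |τ_Q| = 3.

Equivalence classes: [q=s], [r=t].
Quotient map π: X → X/∼ sends q ↦ [q=s], r ↦ [r=t], s ↦ [q=s], t ↦ [r=t].
For each subset V ⊆ X/∼, compute π^{-1}(V) ⊆ X and check whether π^{-1}(V) ∈ τ. V is open in τ_Q iff π^{-1}(V) ∈ τ.
  V = {}: π^{-1}(V) = ∅ ∈ τ ✓.
  V = {[q=s]}: π^{-1}(V) = {q, s} ∉ τ ✗.
  V = {[r=t]}: π^{-1}(V) = {r, t} ∈ τ ✓.
  V = {[q=s], [r=t]}: π^{-1}(V) = {q, r, s, t} ∈ τ ✓.
Open sets in the quotient: τ_Q = {{}, {[r=t]}, {[q=s], [r=t]}} (3 elements).


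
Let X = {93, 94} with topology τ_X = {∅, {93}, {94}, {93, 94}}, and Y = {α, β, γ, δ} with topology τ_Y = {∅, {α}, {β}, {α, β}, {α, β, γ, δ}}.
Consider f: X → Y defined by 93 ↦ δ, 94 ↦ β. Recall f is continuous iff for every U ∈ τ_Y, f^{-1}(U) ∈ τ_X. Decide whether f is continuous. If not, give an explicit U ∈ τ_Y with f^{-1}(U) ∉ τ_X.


f IS continuous.

Compute f^{-1}(U) for each U ∈ τ_Y:
  U = ∅: f^{-1}(U) = ∅ ∈ τ_X ✓.
  U = {α}: f^{-1}(U) = ∅ ∈ τ_X ✓.
  U = {β}: f^{-1}(U) = {94} ∈ τ_X ✓.
  U = {α, β}: f^{-1}(U) = {94} ∈ τ_X ✓.
  U = {α, β, γ, δ}: f^{-1}(U) = {93, 94} ∈ τ_X ✓.
Every preimage lies in τ_X, so f IS continuous.


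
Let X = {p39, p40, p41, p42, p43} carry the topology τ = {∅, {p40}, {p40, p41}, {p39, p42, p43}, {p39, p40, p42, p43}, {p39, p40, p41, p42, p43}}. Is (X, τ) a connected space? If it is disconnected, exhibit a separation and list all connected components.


(X, τ) is disconnected; components = [{p40, p41}, {p39, p42, p43}].

Find clopen sets (U ∈ τ with X ∖ U ∈ τ):
  U = ∅, X ∖ U = {p39, p40, p41, p42, p43} — both open, so U is clopen.
  U = {p40, p41}, X ∖ U = {p39, p42, p43} — both open, so U is clopen.
  U = {p39, p42, p43}, X ∖ U = {p40, p41} — both open, so U is clopen.
  U = {p39, p40, p41, p42, p43}, X ∖ U = ∅ — both open, so U is clopen.
Nontrivial clopen(s) exist: e.g. {p39, p42, p43}. So (X, τ) is disconnected.
Compute connected components by grouping points that agree on all clopens:
  component: {p40, p41}
  component: {p39, p42, p43}


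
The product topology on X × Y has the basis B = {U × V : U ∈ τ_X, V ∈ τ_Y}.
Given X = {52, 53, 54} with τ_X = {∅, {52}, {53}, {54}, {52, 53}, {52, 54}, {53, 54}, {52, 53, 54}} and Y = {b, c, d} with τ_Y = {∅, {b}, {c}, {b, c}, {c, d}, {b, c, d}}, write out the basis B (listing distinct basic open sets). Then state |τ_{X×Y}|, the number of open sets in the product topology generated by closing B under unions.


Basis B = {∅ × ∅, {52} × {b}, {52} × {c}, {53} × {b}, {53} × {c}, {54} × {b}, {54} × {c}, {52} × {b, c}, {52, 53} × {b}, {52, 54} × {b}, {52} × {c, d}, {52, 53} × {c}, {52, 54} × {c}, {53} × {b, c}, {53, 54} × {b}, {53} × {c, d}, {53, 54} × {c}, {54} × {b, c}, {54} × {c, d}, {52} × {b, c, d}, {52, 53, 54} × {b}, {52, 53, 54} × {c}, {53} × {b, c, d}, {54} × {b, c, d}, {52, 53} × {b, c}, {52, 54} × {b, c}, {52, 53} × {c, d}, {52, 54} × {c, d}, {53, 54} × {b, c}, {53, 54} × {c, d}, {52, 53} × {b, c, d}, {52, 54} × {b, c, d}, {52, 53, 54} × {b, c}, {52, 53, 54} × {c, d}, {53, 54} × {b, c, d}, {52, 53, 54} × {b, c, d}}; |τ_{X×Y}| = 216.

Enumerate products U × V with U ∈ τ_X, V ∈ τ_Y (deduplicated):
  ∅ × ∅ = {} (∅)
  {52} × {b} = {(52,b)}
  {52} × {c} = {(52,c)}
  {53} × {b} = {(53,b)}
  {53} × {c} = {(53,c)}
  {54} × {b} = {(54,b)}
  {54} × {c} = {(54,c)}
  {52} × {b, c} = {(52,b), (52,c)}
  {52, 53} × {b} = {(52,b), (53,b)}
  {52, 54} × {b} = {(52,b), (54,b)}
  {52} × {c, d} = {(52,c), (52,d)}
  {52, 53} × {c} = {(52,c), (53,c)}
  {52, 54} × {c} = {(52,c), (54,c)}
  {53} × {b, c} = {(53,b), (53,c)}
  {53, 54} × {b} = {(53,b), (54,b)}
  {53} × {c, d} = {(53,c), (53,d)}
  {53, 54} × {c} = {(53,c), (54,c)}
  {54} × {b, c} = {(54,b), (54,c)}
  {54} × {c, d} = {(54,c), (54,d)}
  {52} × {b, c, d} = {(52,b), (52,c), (52,d)}
  {52, 53, 54} × {b} = {(52,b), (53,b), (54,b)}
  {52, 53, 54} × {c} = {(52,c), (53,c), (54,c)}
  {53} × {b, c, d} = {(53,b), (53,c), (53,d)}
  {54} × {b, c, d} = {(54,b), (54,c), (54,d)}
  {52, 53} × {b, c} = {(52,b), (52,c), (53,b), (53,c)}
  {52, 54} × {b, c} = {(52,b), (52,c), (54,b), (54,c)}
  {52, 53} × {c, d} = {(52,c), (52,d), (53,c), (53,d)}
  {52, 54} × {c, d} = {(52,c), (52,d), (54,c), (54,d)}
  {53, 54} × {b, c} = {(53,b), (53,c), (54,b), (54,c)}
  {53, 54} × {c, d} = {(53,c), (53,d), (54,c), (54,d)}
  {52, 53} × {b, c, d} = {(52,b), (52,c), (52,d), (53,b), (53,c), (53,d)}
  {52, 54} × {b, c, d} = {(52,b), (52,c), (52,d), (54,b), (54,c), (54,d)}
  {52, 53, 54} × {b, c} = {(52,b), (52,c), (53,b), (53,c), (54,b), (54,c)}
  {52, 53, 54} × {c, d} = {(52,c), (52,d), (53,c), (53,d), (54,c), (54,d)}
  {53, 54} × {b, c, d} = {(53,b), (53,c), (53,d), (54,b), (54,c), (54,d)}
  {52, 53, 54} × {b, c, d} = {(52,b), (52,c), (52,d), (53,b), (53,c), (53,d), (54,b), (54,c), (54,d)}
These 36 distinct sets form the basis B.
Close under arbitrary unions to get τ_{X×Y}; counting gives |τ_{X×Y}| = 216.


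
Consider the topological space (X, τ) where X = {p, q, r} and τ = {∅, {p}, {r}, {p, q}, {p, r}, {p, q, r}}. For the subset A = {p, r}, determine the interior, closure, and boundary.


int(A) = {p, r}, cl(A) = {p, q, r}, ∂A = {q}.

Closed sets in (X, τ) are complements of opens:
  closed(X, τ) = {∅, {q}, {r}, {p, q}, {q, r}, {p, q, r}}.
int(A) = ⋃ {U ∈ τ : U ⊆ A}. Opens contained in A: ∅, {p}, {r}, {p, r}.
Taking the union of these: int(A) = {p, r}.
cl(A) = ⋂ {C closed : A ⊆ C}. Closed sets containing A: {p, q, r}.
Intersecting these: cl(A) = {p, q, r}.
∂A = cl(A) ∖ int(A) = {p, q, r} ∖ {p, r} = {q}.


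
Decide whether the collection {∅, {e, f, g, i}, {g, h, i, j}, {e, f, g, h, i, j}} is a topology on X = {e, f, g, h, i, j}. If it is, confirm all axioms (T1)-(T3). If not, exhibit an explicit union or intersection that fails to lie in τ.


τ is NOT a topology on X.

Axiom (T1): ∅ ∈ τ? Yes; X ∈ τ? Yes.
Axiom (T2/T3): check pairwise unions and intersections of members of τ.
Counterexample for (T3): {e, f, g, i} ∩ {g, h, i, j} = {g, i} ∉ τ. Therefore τ is NOT a topology.


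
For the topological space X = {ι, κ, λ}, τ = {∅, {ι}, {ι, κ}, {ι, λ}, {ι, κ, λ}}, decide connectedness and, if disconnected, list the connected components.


(X, τ) is connected.

Find clopen sets (U ∈ τ with X ∖ U ∈ τ):
  U = ∅, X ∖ U = {ι, κ, λ} — both open, so U is clopen.
  U = {ι, κ, λ}, X ∖ U = ∅ — both open, so U is clopen.
Only trivial clopens (∅ and X) exist, so (X, τ) is connected.
Compute connected components by grouping points that agree on all clopens:
  component: {ι, κ, λ}


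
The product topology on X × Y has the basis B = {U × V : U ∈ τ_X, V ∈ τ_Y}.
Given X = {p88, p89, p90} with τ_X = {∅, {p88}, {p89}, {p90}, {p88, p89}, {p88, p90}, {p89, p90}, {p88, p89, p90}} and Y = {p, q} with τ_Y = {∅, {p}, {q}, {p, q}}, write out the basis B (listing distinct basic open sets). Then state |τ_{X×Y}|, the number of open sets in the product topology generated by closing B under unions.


Basis B = {∅ × ∅, {p88} × {p}, {p88} × {q}, {p89} × {p}, {p89} × {q}, {p90} × {p}, {p90} × {q}, {p88} × {p, q}, {p88, p89} × {p}, {p88, p90} × {p}, {p88, p89} × {q}, {p88, p90} × {q}, {p89} × {p, q}, {p89, p90} × {p}, {p89, p90} × {q}, {p90} × {p, q}, {p88, p89, p90} × {p}, {p88, p89, p90} × {q}, {p88, p89} × {p, q}, {p88, p90} × {p, q}, {p89, p90} × {p, q}, {p88, p89, p90} × {p, q}}; |τ_{X×Y}| = 64.

Enumerate products U × V with U ∈ τ_X, V ∈ τ_Y (deduplicated):
  ∅ × ∅ = {} (∅)
  {p88} × {p} = {(p88,p)}
  {p88} × {q} = {(p88,q)}
  {p89} × {p} = {(p89,p)}
  {p89} × {q} = {(p89,q)}
  {p90} × {p} = {(p90,p)}
  {p90} × {q} = {(p90,q)}
  {p88} × {p, q} = {(p88,p), (p88,q)}
  {p88, p89} × {p} = {(p88,p), (p89,p)}
  {p88, p90} × {p} = {(p88,p), (p90,p)}
  {p88, p89} × {q} = {(p88,q), (p89,q)}
  {p88, p90} × {q} = {(p88,q), (p90,q)}
  {p89} × {p, q} = {(p89,p), (p89,q)}
  {p89, p90} × {p} = {(p89,p), (p90,p)}
  {p89, p90} × {q} = {(p89,q), (p90,q)}
  {p90} × {p, q} = {(p90,p), (p90,q)}
  {p88, p89, p90} × {p} = {(p88,p), (p89,p), (p90,p)}
  {p88, p89, p90} × {q} = {(p88,q), (p89,q), (p90,q)}
  {p88, p89} × {p, q} = {(p88,p), (p88,q), (p89,p), (p89,q)}
  {p88, p90} × {p, q} = {(p88,p), (p88,q), (p90,p), (p90,q)}
  {p89, p90} × {p, q} = {(p89,p), (p89,q), (p90,p), (p90,q)}
  {p88, p89, p90} × {p, q} = {(p88,p), (p88,q), (p89,p), (p89,q), (p90,p), (p90,q)}
These 22 distinct sets form the basis B.
Close under arbitrary unions to get τ_{X×Y}; counting gives |τ_{X×Y}| = 64.


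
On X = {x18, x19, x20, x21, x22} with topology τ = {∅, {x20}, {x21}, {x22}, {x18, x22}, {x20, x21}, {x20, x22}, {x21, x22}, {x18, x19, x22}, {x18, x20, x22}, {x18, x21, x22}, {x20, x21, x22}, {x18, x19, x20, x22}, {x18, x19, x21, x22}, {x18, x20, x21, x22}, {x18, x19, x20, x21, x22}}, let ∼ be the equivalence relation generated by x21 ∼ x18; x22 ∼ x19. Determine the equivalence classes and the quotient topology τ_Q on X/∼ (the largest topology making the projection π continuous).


X/∼ = {[x18=x21], [x19=x22], [x20]}; |τ_Q| = 4.

Equivalence classes: [x18=x21], [x19=x22], [x20].
Quotient map π: X → X/∼ sends x18 ↦ [x18=x21], x19 ↦ [x19=x22], x20 ↦ [x20], x21 ↦ [x18=x21], x22 ↦ [x19=x22].
For each subset V ⊆ X/∼, compute π^{-1}(V) ⊆ X and check whether π^{-1}(V) ∈ τ. V is open in τ_Q iff π^{-1}(V) ∈ τ.
  V = {}: π^{-1}(V) = ∅ ∈ τ ✓.
  V = {[x18=x21]}: π^{-1}(V) = {x18, x21} ∉ τ ✗.
  V = {[x19=x22]}: π^{-1}(V) = {x19, x22} ∉ τ ✗.
  V = {[x18=x21], [x19=x22]}: π^{-1}(V) = {x18, x19, x21, x22} ∈ τ ✓.
  V = {[x20]}: π^{-1}(V) = {x20} ∈ τ ✓.
  V = {[x18=x21], [x20]}: π^{-1}(V) = {x18, x20, x21} ∉ τ ✗.
  V = {[x19=x22], [x20]}: π^{-1}(V) = {x19, x20, x22} ∉ τ ✗.
  V = {[x18=x21], [x19=x22], [x20]}: π^{-1}(V) = {x18, x19, x20, x21, x22} ∈ τ ✓.
Open sets in the quotient: τ_Q = {{}, {[x18=x21], [x19=x22]}, {[x20]}, {[x18=x21], [x19=x22], [x20]}} (4 elements).


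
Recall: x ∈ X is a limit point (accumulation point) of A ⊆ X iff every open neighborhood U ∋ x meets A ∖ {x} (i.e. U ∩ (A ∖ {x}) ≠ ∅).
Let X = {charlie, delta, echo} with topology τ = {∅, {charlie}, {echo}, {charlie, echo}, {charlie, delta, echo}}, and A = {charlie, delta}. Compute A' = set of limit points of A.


A' = {delta}

For each x ∈ X, list the open sets U ∈ τ with x ∈ U, then check whether U ∩ (A ∖ {x}) ≠ ∅ for every such U.
  x = charlie: open {charlie} ∋ x has {charlie} ∩ (A ∖ {charlie}) = ∅, so x is NOT a limit point.
  x = delta: opens ∋ x are {charlie, delta, echo}; each meets A ∖ {delta}, so x IS a limit point.
  x = echo: open {echo} ∋ x has {echo} ∩ (A ∖ {echo}) = ∅, so x is NOT a limit point.
Collecting: A' = {delta}.


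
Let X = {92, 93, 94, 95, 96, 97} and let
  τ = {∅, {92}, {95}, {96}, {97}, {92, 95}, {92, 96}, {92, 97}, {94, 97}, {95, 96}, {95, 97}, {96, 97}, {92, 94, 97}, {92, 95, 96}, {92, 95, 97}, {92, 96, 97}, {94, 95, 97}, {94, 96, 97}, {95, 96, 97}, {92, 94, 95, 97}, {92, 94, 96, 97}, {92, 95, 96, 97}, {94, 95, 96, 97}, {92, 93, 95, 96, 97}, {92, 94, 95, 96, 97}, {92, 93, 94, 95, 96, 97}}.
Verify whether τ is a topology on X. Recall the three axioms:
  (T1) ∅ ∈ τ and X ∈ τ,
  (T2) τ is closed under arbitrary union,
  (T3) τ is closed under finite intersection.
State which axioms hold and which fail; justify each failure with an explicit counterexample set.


τ IS a topology on X.

Axiom (T1): ∅ ∈ τ? Yes; X ∈ τ? Yes.
Axiom (T2/T3): check pairwise unions and intersections of members of τ.
All pairwise intersections and unions checked — each lies in τ. Therefore τ satisfies (T1), (T2), (T3): it IS a topology on X.


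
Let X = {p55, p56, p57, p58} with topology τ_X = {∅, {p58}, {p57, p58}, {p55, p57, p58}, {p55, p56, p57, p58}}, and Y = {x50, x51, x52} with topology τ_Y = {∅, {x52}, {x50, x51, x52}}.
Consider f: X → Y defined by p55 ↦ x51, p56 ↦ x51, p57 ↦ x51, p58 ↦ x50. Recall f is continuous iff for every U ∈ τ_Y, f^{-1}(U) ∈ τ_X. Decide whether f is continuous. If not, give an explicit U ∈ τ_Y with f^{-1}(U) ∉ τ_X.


f IS continuous.

Compute f^{-1}(U) for each U ∈ τ_Y:
  U = ∅: f^{-1}(U) = ∅ ∈ τ_X ✓.
  U = {x52}: f^{-1}(U) = ∅ ∈ τ_X ✓.
  U = {x50, x51, x52}: f^{-1}(U) = {p55, p56, p57, p58} ∈ τ_X ✓.
Every preimage lies in τ_X, so f IS continuous.


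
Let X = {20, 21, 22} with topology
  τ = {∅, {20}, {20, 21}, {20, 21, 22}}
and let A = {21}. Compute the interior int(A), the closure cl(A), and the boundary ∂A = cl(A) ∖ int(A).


int(A) = ∅, cl(A) = {21, 22}, ∂A = {21, 22}.

Closed sets in (X, τ) are complements of opens:
  closed(X, τ) = {∅, {22}, {21, 22}, {20, 21, 22}}.
int(A) = ⋃ {U ∈ τ : U ⊆ A}. Opens contained in A: ∅.
Taking the union of these: int(A) = ∅.
cl(A) = ⋂ {C closed : A ⊆ C}. Closed sets containing A: {21, 22}, {20, 21, 22}.
Intersecting these: cl(A) = {21, 22}.
∂A = cl(A) ∖ int(A) = {21, 22} ∖ ∅ = {21, 22}.


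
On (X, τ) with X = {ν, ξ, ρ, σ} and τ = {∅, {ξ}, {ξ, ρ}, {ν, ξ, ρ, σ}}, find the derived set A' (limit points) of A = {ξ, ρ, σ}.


A' = {ν, ρ, σ}

For each x ∈ X, list the open sets U ∈ τ with x ∈ U, then check whether U ∩ (A ∖ {x}) ≠ ∅ for every such U.
  x = ν: opens ∋ x are {ν, ξ, ρ, σ}; each meets A ∖ {ν}, so x IS a limit point.
  x = ξ: open {ξ} ∋ x has {ξ} ∩ (A ∖ {ξ}) = ∅, so x is NOT a limit point.
  x = ρ: opens ∋ x are {ξ, ρ}, {ν, ξ, ρ, σ}; each meets A ∖ {ρ}, so x IS a limit point.
  x = σ: opens ∋ x are {ν, ξ, ρ, σ}; each meets A ∖ {σ}, so x IS a limit point.
Collecting: A' = {ν, ρ, σ}.


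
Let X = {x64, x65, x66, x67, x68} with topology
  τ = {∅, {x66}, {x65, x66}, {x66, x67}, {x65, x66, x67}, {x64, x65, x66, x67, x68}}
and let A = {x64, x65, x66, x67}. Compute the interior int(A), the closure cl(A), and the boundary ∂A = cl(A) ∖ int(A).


int(A) = {x65, x66, x67}, cl(A) = {x64, x65, x66, x67, x68}, ∂A = {x64, x68}.

Closed sets in (X, τ) are complements of opens:
  closed(X, τ) = {∅, {x64, x68}, {x64, x65, x68}, {x64, x67, x68}, {x64, x65, x67, x68}, {x64, x65, x66, x67, x68}}.
int(A) = ⋃ {U ∈ τ : U ⊆ A}. Opens contained in A: ∅, {x66}, {x65, x66}, {x66, x67}, {x65, x66, x67}.
Taking the union of these: int(A) = {x65, x66, x67}.
cl(A) = ⋂ {C closed : A ⊆ C}. Closed sets containing A: {x64, x65, x66, x67, x68}.
Intersecting these: cl(A) = {x64, x65, x66, x67, x68}.
∂A = cl(A) ∖ int(A) = {x64, x65, x66, x67, x68} ∖ {x65, x66, x67} = {x64, x68}.


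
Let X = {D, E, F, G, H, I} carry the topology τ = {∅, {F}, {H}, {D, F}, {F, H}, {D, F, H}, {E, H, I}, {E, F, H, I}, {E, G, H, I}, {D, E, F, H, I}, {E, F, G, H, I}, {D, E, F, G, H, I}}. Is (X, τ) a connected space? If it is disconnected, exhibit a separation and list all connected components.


(X, τ) is disconnected; components = [{D, F}, {E, G, H, I}].

Find clopen sets (U ∈ τ with X ∖ U ∈ τ):
  U = ∅, X ∖ U = {D, E, F, G, H, I} — both open, so U is clopen.
  U = {D, F}, X ∖ U = {E, G, H, I} — both open, so U is clopen.
  U = {E, G, H, I}, X ∖ U = {D, F} — both open, so U is clopen.
  U = {D, E, F, G, H, I}, X ∖ U = ∅ — both open, so U is clopen.
Nontrivial clopen(s) exist: e.g. {E, G, H, I}. So (X, τ) is disconnected.
Compute connected components by grouping points that agree on all clopens:
  component: {D, F}
  component: {E, G, H, I}


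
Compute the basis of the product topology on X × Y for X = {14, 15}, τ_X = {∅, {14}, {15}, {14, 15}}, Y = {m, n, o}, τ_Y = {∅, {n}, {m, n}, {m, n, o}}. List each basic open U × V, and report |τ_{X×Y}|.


Basis B = {∅ × ∅, {14} × {n}, {15} × {n}, {14} × {m, n}, {14, 15} × {n}, {15} × {m, n}, {14} × {m, n, o}, {15} × {m, n, o}, {14, 15} × {m, n}, {14, 15} × {m, n, o}}; |τ_{X×Y}| = 16.

Enumerate products U × V with U ∈ τ_X, V ∈ τ_Y (deduplicated):
  ∅ × ∅ = {} (∅)
  {14} × {n} = {(14,n)}
  {15} × {n} = {(15,n)}
  {14} × {m, n} = {(14,m), (14,n)}
  {14, 15} × {n} = {(14,n), (15,n)}
  {15} × {m, n} = {(15,m), (15,n)}
  {14} × {m, n, o} = {(14,m), (14,n), (14,o)}
  {15} × {m, n, o} = {(15,m), (15,n), (15,o)}
  {14, 15} × {m, n} = {(14,m), (14,n), (15,m), (15,n)}
  {14, 15} × {m, n, o} = {(14,m), (14,n), (14,o), (15,m), (15,n), (15,o)}
These 10 distinct sets form the basis B.
Close under arbitrary unions to get τ_{X×Y}; counting gives |τ_{X×Y}| = 16.


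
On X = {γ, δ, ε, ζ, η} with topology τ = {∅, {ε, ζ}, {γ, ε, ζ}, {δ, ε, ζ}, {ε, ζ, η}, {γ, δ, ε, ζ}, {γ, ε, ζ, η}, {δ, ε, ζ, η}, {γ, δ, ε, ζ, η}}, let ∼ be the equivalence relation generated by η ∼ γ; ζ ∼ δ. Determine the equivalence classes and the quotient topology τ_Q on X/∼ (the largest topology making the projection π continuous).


X/∼ = {[γ=η], [δ=ζ], [ε]}; |τ_Q| = 3.

Equivalence classes: [γ=η], [δ=ζ], [ε].
Quotient map π: X → X/∼ sends γ ↦ [γ=η], δ ↦ [δ=ζ], ε ↦ [ε], ζ ↦ [δ=ζ], η ↦ [γ=η].
For each subset V ⊆ X/∼, compute π^{-1}(V) ⊆ X and check whether π^{-1}(V) ∈ τ. V is open in τ_Q iff π^{-1}(V) ∈ τ.
  V = {}: π^{-1}(V) = ∅ ∈ τ ✓.
  V = {[γ=η]}: π^{-1}(V) = {γ, η} ∉ τ ✗.
  V = {[δ=ζ]}: π^{-1}(V) = {δ, ζ} ∉ τ ✗.
  V = {[γ=η], [δ=ζ]}: π^{-1}(V) = {γ, δ, ζ, η} ∉ τ ✗.
  V = {[ε]}: π^{-1}(V) = {ε} ∉ τ ✗.
  V = {[γ=η], [ε]}: π^{-1}(V) = {γ, ε, η} ∉ τ ✗.
  V = {[δ=ζ], [ε]}: π^{-1}(V) = {δ, ε, ζ} ∈ τ ✓.
  V = {[γ=η], [δ=ζ], [ε]}: π^{-1}(V) = {γ, δ, ε, ζ, η} ∈ τ ✓.
Open sets in the quotient: τ_Q = {{}, {[δ=ζ], [ε]}, {[γ=η], [δ=ζ], [ε]}} (3 elements).


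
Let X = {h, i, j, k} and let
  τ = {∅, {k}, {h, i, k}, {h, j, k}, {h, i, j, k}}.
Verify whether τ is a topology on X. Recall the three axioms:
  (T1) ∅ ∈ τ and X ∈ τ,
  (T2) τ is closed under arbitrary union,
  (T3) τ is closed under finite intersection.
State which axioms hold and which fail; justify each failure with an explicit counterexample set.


τ is NOT a topology on X.

Axiom (T1): ∅ ∈ τ? Yes; X ∈ τ? Yes.
Axiom (T2/T3): check pairwise unions and intersections of members of τ.
Counterexample for (T3): {h, i, k} ∩ {h, j, k} = {h, k} ∉ τ. Therefore τ is NOT a topology.


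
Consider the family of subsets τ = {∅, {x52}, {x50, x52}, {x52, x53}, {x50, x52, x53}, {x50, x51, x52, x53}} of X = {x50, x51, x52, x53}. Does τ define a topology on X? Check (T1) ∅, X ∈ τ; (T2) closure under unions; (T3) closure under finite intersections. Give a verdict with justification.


τ IS a topology on X.

Axiom (T1): ∅ ∈ τ? Yes; X ∈ τ? Yes.
Axiom (T2/T3): check pairwise unions and intersections of members of τ.
All pairwise intersections and unions checked — each lies in τ. Therefore τ satisfies (T1), (T2), (T3): it IS a topology on X.


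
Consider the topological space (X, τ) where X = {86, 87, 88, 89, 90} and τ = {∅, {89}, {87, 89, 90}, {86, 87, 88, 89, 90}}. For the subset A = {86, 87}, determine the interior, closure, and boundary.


int(A) = ∅, cl(A) = {86, 87, 88, 90}, ∂A = {86, 87, 88, 90}.

Closed sets in (X, τ) are complements of opens:
  closed(X, τ) = {∅, {86, 88}, {86, 87, 88, 90}, {86, 87, 88, 89, 90}}.
int(A) = ⋃ {U ∈ τ : U ⊆ A}. Opens contained in A: ∅.
Taking the union of these: int(A) = ∅.
cl(A) = ⋂ {C closed : A ⊆ C}. Closed sets containing A: {86, 87, 88, 90}, {86, 87, 88, 89, 90}.
Intersecting these: cl(A) = {86, 87, 88, 90}.
∂A = cl(A) ∖ int(A) = {86, 87, 88, 90} ∖ ∅ = {86, 87, 88, 90}.


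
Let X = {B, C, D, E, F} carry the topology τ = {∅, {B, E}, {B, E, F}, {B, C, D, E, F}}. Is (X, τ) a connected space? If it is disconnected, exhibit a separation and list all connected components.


(X, τ) is connected.

Find clopen sets (U ∈ τ with X ∖ U ∈ τ):
  U = ∅, X ∖ U = {B, C, D, E, F} — both open, so U is clopen.
  U = {B, C, D, E, F}, X ∖ U = ∅ — both open, so U is clopen.
Only trivial clopens (∅ and X) exist, so (X, τ) is connected.
Compute connected components by grouping points that agree on all clopens:
  component: {B, C, D, E, F}


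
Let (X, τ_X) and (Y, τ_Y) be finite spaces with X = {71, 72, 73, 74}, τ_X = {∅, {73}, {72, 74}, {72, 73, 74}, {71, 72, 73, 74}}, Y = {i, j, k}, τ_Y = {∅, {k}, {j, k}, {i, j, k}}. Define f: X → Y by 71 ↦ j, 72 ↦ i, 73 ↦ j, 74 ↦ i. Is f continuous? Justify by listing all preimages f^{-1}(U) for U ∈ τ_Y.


f is NOT continuous.

Compute f^{-1}(U) for each U ∈ τ_Y:
  U = ∅: f^{-1}(U) = ∅ ∈ τ_X ✓.
  U = {k}: f^{-1}(U) = ∅ ∈ τ_X ✓.
  U = {j, k}: f^{-1}(U) = {71, 73} ∉ τ_X ✗.
  U = {i, j, k}: f^{-1}(U) = {71, 72, 73, 74} ∈ τ_X ✓.
Found U = {j, k} with f^{-1}(U) = {71, 73} not in τ_X. Therefore f is NOT continuous.


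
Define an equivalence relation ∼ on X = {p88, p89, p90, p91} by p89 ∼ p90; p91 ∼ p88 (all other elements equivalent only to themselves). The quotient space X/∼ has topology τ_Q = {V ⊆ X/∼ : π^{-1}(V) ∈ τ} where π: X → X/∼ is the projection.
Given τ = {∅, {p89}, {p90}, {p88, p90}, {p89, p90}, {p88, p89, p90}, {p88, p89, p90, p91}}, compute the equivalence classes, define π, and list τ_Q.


X/∼ = {[p88=p91], [p89=p90]}; |τ_Q| = 3.

Equivalence classes: [p88=p91], [p89=p90].
Quotient map π: X → X/∼ sends p88 ↦ [p88=p91], p89 ↦ [p89=p90], p90 ↦ [p89=p90], p91 ↦ [p88=p91].
For each subset V ⊆ X/∼, compute π^{-1}(V) ⊆ X and check whether π^{-1}(V) ∈ τ. V is open in τ_Q iff π^{-1}(V) ∈ τ.
  V = {}: π^{-1}(V) = ∅ ∈ τ ✓.
  V = {[p88=p91]}: π^{-1}(V) = {p88, p91} ∉ τ ✗.
  V = {[p89=p90]}: π^{-1}(V) = {p89, p90} ∈ τ ✓.
  V = {[p88=p91], [p89=p90]}: π^{-1}(V) = {p88, p89, p90, p91} ∈ τ ✓.
Open sets in the quotient: τ_Q = {{}, {[p89=p90]}, {[p88=p91], [p89=p90]}} (3 elements).


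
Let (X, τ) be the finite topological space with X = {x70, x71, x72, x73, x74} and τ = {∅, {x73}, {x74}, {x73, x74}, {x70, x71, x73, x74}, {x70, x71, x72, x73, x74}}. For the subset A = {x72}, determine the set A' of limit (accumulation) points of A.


A' = ∅

For each x ∈ X, list the open sets U ∈ τ with x ∈ U, then check whether U ∩ (A ∖ {x}) ≠ ∅ for every such U.
  x = x70: open {x70, x71, x73, x74} ∋ x has {x70, x71, x73, x74} ∩ (A ∖ {x70}) = ∅, so x is NOT a limit point.
  x = x71: open {x70, x71, x73, x74} ∋ x has {x70, x71, x73, x74} ∩ (A ∖ {x71}) = ∅, so x is NOT a limit point.
  x = x72: open {x70, x71, x72, x73, x74} ∋ x has {x70, x71, x72, x73, x74} ∩ (A ∖ {x72}) = ∅, so x is NOT a limit point.
  x = x73: open {x73} ∋ x has {x73} ∩ (A ∖ {x73}) = ∅, so x is NOT a limit point.
  x = x74: open {x74} ∋ x has {x74} ∩ (A ∖ {x74}) = ∅, so x is NOT a limit point.
Collecting: A' = ∅.


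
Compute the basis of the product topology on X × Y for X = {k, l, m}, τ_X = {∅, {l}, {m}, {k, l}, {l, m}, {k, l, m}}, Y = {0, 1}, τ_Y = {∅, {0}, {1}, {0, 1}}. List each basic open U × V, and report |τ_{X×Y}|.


Basis B = {∅ × ∅, {l} × {0}, {l} × {1}, {m} × {0}, {m} × {1}, {k, l} × {0}, {k, l} × {1}, {l} × {0, 1}, {l, m} × {0}, {l, m} × {1}, {m} × {0, 1}, {k, l, m} × {0}, {k, l, m} × {1}, {k, l} × {0, 1}, {l, m} × {0, 1}, {k, l, m} × {0, 1}}; |τ_{X×Y}| = 36.

Enumerate products U × V with U ∈ τ_X, V ∈ τ_Y (deduplicated):
  ∅ × ∅ = {} (∅)
  {l} × {0} = {(l,0)}
  {l} × {1} = {(l,1)}
  {m} × {0} = {(m,0)}
  {m} × {1} = {(m,1)}
  {k, l} × {0} = {(k,0), (l,0)}
  {k, l} × {1} = {(k,1), (l,1)}
  {l} × {0, 1} = {(l,0), (l,1)}
  {l, m} × {0} = {(l,0), (m,0)}
  {l, m} × {1} = {(l,1), (m,1)}
  {m} × {0, 1} = {(m,0), (m,1)}
  {k, l, m} × {0} = {(k,0), (l,0), (m,0)}
  {k, l, m} × {1} = {(k,1), (l,1), (m,1)}
  {k, l} × {0, 1} = {(k,0), (k,1), (l,0), (l,1)}
  {l, m} × {0, 1} = {(l,0), (l,1), (m,0), (m,1)}
  {k, l, m} × {0, 1} = {(k,0), (k,1), (l,0), (l,1), (m,0), (m,1)}
These 16 distinct sets form the basis B.
Close under arbitrary unions to get τ_{X×Y}; counting gives |τ_{X×Y}| = 36.


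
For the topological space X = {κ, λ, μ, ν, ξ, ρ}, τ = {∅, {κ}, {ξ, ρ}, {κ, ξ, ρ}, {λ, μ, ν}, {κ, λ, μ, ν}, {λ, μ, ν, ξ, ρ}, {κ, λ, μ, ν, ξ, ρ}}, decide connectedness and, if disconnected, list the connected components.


(X, τ) is disconnected; components = [{κ}, {ξ, ρ}, {λ, μ, ν}].

Find clopen sets (U ∈ τ with X ∖ U ∈ τ):
  U = ∅, X ∖ U = {κ, λ, μ, ν, ξ, ρ} — both open, so U is clopen.
  U = {κ}, X ∖ U = {λ, μ, ν, ξ, ρ} — both open, so U is clopen.
  U = {ξ, ρ}, X ∖ U = {κ, λ, μ, ν} — both open, so U is clopen.
  U = {κ, ξ, ρ}, X ∖ U = {λ, μ, ν} — both open, so U is clopen.
  U = {λ, μ, ν}, X ∖ U = {κ, ξ, ρ} — both open, so U is clopen.
  U = {κ, λ, μ, ν}, X ∖ U = {ξ, ρ} — both open, so U is clopen.
  U = {λ, μ, ν, ξ, ρ}, X ∖ U = {κ} — both open, so U is clopen.
  U = {κ, λ, μ, ν, ξ, ρ}, X ∖ U = ∅ — both open, so U is clopen.
Nontrivial clopen(s) exist: e.g. {λ, μ, ν, ξ, ρ}. So (X, τ) is disconnected.
Compute connected components by grouping points that agree on all clopens:
  component: {κ}
  component: {ξ, ρ}
  component: {λ, μ, ν}


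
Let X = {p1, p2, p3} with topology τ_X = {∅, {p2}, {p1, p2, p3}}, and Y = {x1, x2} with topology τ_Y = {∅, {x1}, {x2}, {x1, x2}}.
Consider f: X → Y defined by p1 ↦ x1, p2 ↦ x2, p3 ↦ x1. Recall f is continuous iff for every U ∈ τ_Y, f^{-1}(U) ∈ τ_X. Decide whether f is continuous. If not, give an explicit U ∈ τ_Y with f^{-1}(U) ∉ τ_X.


f is NOT continuous.

Compute f^{-1}(U) for each U ∈ τ_Y:
  U = ∅: f^{-1}(U) = ∅ ∈ τ_X ✓.
  U = {x1}: f^{-1}(U) = {p1, p3} ∉ τ_X ✗.
  U = {x2}: f^{-1}(U) = {p2} ∈ τ_X ✓.
  U = {x1, x2}: f^{-1}(U) = {p1, p2, p3} ∈ τ_X ✓.
Found U = {x1} with f^{-1}(U) = {p1, p3} not in τ_X. Therefore f is NOT continuous.


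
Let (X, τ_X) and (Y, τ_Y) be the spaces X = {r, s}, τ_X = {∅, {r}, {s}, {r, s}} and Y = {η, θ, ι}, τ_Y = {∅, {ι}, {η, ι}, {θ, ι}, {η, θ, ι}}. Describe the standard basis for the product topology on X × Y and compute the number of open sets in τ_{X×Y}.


Basis B = {∅ × ∅, {r} × {ι}, {s} × {ι}, {r} × {η, ι}, {r} × {θ, ι}, {r, s} × {ι}, {s} × {η, ι}, {s} × {θ, ι}, {r} × {η, θ, ι}, {s} × {η, θ, ι}, {r, s} × {η, ι}, {r, s} × {θ, ι}, {r, s} × {η, θ, ι}}; |τ_{X×Y}| = 25.

Enumerate products U × V with U ∈ τ_X, V ∈ τ_Y (deduplicated):
  ∅ × ∅ = {} (∅)
  {r} × {ι} = {(r,ι)}
  {s} × {ι} = {(s,ι)}
  {r} × {η, ι} = {(r,η), (r,ι)}
  {r} × {θ, ι} = {(r,θ), (r,ι)}
  {r, s} × {ι} = {(r,ι), (s,ι)}
  {s} × {η, ι} = {(s,η), (s,ι)}
  {s} × {θ, ι} = {(s,θ), (s,ι)}
  {r} × {η, θ, ι} = {(r,η), (r,θ), (r,ι)}
  {s} × {η, θ, ι} = {(s,η), (s,θ), (s,ι)}
  {r, s} × {η, ι} = {(r,η), (r,ι), (s,η), (s,ι)}
  {r, s} × {θ, ι} = {(r,θ), (r,ι), (s,θ), (s,ι)}
  {r, s} × {η, θ, ι} = {(r,η), (r,θ), (r,ι), (s,η), (s,θ), (s,ι)}
These 13 distinct sets form the basis B.
Close under arbitrary unions to get τ_{X×Y}; counting gives |τ_{X×Y}| = 25.


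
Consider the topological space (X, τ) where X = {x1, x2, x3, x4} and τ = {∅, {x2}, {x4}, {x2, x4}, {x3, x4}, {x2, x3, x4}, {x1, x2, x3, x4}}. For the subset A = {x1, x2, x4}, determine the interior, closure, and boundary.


int(A) = {x2, x4}, cl(A) = {x1, x2, x3, x4}, ∂A = {x1, x3}.

Closed sets in (X, τ) are complements of opens:
  closed(X, τ) = {∅, {x1}, {x1, x2}, {x1, x3}, {x1, x2, x3}, {x1, x3, x4}, {x1, x2, x3, x4}}.
int(A) = ⋃ {U ∈ τ : U ⊆ A}. Opens contained in A: ∅, {x2}, {x4}, {x2, x4}.
Taking the union of these: int(A) = {x2, x4}.
cl(A) = ⋂ {C closed : A ⊆ C}. Closed sets containing A: {x1, x2, x3, x4}.
Intersecting these: cl(A) = {x1, x2, x3, x4}.
∂A = cl(A) ∖ int(A) = {x1, x2, x3, x4} ∖ {x2, x4} = {x1, x3}.


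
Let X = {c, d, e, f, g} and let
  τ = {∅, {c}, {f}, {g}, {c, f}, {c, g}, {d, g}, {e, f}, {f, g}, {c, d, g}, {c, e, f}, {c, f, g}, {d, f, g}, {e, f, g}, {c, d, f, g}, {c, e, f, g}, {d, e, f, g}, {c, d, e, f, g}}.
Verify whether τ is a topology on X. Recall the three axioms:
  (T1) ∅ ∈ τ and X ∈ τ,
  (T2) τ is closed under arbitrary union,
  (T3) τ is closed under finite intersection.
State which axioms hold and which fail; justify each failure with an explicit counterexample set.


τ IS a topology on X.

Axiom (T1): ∅ ∈ τ? Yes; X ∈ τ? Yes.
Axiom (T2/T3): check pairwise unions and intersections of members of τ.
All pairwise intersections and unions checked — each lies in τ. Therefore τ satisfies (T1), (T2), (T3): it IS a topology on X.


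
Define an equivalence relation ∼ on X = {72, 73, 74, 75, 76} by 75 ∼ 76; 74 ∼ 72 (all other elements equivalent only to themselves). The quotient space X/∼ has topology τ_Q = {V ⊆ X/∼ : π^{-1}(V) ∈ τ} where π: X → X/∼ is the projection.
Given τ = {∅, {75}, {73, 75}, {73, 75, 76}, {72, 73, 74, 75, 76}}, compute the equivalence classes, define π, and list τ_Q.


X/∼ = {[72=74], [73], [75=76]}; |τ_Q| = 3.

Equivalence classes: [72=74], [73], [75=76].
Quotient map π: X → X/∼ sends 72 ↦ [72=74], 73 ↦ [73], 74 ↦ [72=74], 75 ↦ [75=76], 76 ↦ [75=76].
For each subset V ⊆ X/∼, compute π^{-1}(V) ⊆ X and check whether π^{-1}(V) ∈ τ. V is open in τ_Q iff π^{-1}(V) ∈ τ.
  V = {}: π^{-1}(V) = ∅ ∈ τ ✓.
  V = {[72=74]}: π^{-1}(V) = {72, 74} ∉ τ ✗.
  V = {[73]}: π^{-1}(V) = {73} ∉ τ ✗.
  V = {[72=74], [73]}: π^{-1}(V) = {72, 73, 74} ∉ τ ✗.
  V = {[75=76]}: π^{-1}(V) = {75, 76} ∉ τ ✗.
  V = {[72=74], [75=76]}: π^{-1}(V) = {72, 74, 75, 76} ∉ τ ✗.
  V = {[73], [75=76]}: π^{-1}(V) = {73, 75, 76} ∈ τ ✓.
  V = {[72=74], [73], [75=76]}: π^{-1}(V) = {72, 73, 74, 75, 76} ∈ τ ✓.
Open sets in the quotient: τ_Q = {{}, {[73], [75=76]}, {[72=74], [73], [75=76]}} (3 elements).


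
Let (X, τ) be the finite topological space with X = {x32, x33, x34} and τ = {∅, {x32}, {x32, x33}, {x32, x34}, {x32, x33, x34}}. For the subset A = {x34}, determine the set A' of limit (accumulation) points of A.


A' = ∅

For each x ∈ X, list the open sets U ∈ τ with x ∈ U, then check whether U ∩ (A ∖ {x}) ≠ ∅ for every such U.
  x = x32: open {x32} ∋ x has {x32} ∩ (A ∖ {x32}) = ∅, so x is NOT a limit point.
  x = x33: open {x32, x33} ∋ x has {x32, x33} ∩ (A ∖ {x33}) = ∅, so x is NOT a limit point.
  x = x34: open {x32, x34} ∋ x has {x32, x34} ∩ (A ∖ {x34}) = ∅, so x is NOT a limit point.
Collecting: A' = ∅.


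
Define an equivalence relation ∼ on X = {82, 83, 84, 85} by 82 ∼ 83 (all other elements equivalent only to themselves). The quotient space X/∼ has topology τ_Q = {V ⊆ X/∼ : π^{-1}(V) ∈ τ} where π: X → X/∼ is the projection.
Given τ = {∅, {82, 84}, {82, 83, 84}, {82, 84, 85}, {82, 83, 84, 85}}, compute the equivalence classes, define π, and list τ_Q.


X/∼ = {[82=83], [84], [85]}; |τ_Q| = 3.

Equivalence classes: [82=83], [84], [85].
Quotient map π: X → X/∼ sends 82 ↦ [82=83], 83 ↦ [82=83], 84 ↦ [84], 85 ↦ [85].
For each subset V ⊆ X/∼, compute π^{-1}(V) ⊆ X and check whether π^{-1}(V) ∈ τ. V is open in τ_Q iff π^{-1}(V) ∈ τ.
  V = {}: π^{-1}(V) = ∅ ∈ τ ✓.
  V = {[82=83]}: π^{-1}(V) = {82, 83} ∉ τ ✗.
  V = {[84]}: π^{-1}(V) = {84} ∉ τ ✗.
  V = {[82=83], [84]}: π^{-1}(V) = {82, 83, 84} ∈ τ ✓.
  V = {[85]}: π^{-1}(V) = {85} ∉ τ ✗.
  V = {[82=83], [85]}: π^{-1}(V) = {82, 83, 85} ∉ τ ✗.
  V = {[84], [85]}: π^{-1}(V) = {84, 85} ∉ τ ✗.
  V = {[82=83], [84], [85]}: π^{-1}(V) = {82, 83, 84, 85} ∈ τ ✓.
Open sets in the quotient: τ_Q = {{}, {[82=83], [84]}, {[82=83], [84], [85]}} (3 elements).


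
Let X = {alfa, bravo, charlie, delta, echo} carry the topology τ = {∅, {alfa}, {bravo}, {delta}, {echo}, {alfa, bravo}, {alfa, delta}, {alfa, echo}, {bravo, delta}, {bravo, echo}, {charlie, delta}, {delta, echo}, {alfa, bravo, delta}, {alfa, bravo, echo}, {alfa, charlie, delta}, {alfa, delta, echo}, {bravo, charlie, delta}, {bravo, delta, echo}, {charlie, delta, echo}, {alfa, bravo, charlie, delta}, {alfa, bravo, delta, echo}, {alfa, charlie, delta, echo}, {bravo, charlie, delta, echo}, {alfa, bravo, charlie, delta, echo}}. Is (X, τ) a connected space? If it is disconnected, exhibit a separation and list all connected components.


(X, τ) is disconnected; components = [{alfa}, {bravo}, {echo}, {charlie, delta}].

Find clopen sets (U ∈ τ with X ∖ U ∈ τ):
  U = ∅, X ∖ U = {alfa, bravo, charlie, delta, echo} — both open, so U is clopen.
  U = {alfa}, X ∖ U = {bravo, charlie, delta, echo} — both open, so U is clopen.
  U = {bravo}, X ∖ U = {alfa, charlie, delta, echo} — both open, so U is clopen.
  U = {echo}, X ∖ U = {alfa, bravo, charlie, delta} — both open, so U is clopen.
  U = {alfa, bravo}, X ∖ U = {charlie, delta, echo} — both open, so U is clopen.
  U = {alfa, echo}, X ∖ U = {bravo, charlie, delta} — both open, so U is clopen.
  U = {bravo, echo}, X ∖ U = {alfa, charlie, delta} — both open, so U is clopen.
  U = {charlie, delta}, X ∖ U = {alfa, bravo, echo} — both open, so U is clopen.
  U = {alfa, bravo, echo}, X ∖ U = {charlie, delta} — both open, so U is clopen.
  U = {alfa, charlie, delta}, X ∖ U = {bravo, echo} — both open, so U is clopen.
  U = {bravo, charlie, delta}, X ∖ U = {alfa, echo} — both open, so U is clopen.
  U = {charlie, delta, echo}, X ∖ U = {alfa, bravo} — both open, so U is clopen.
  U = {alfa, bravo, charlie, delta}, X ∖ U = {echo} — both open, so U is clopen.
  U = {alfa, charlie, delta, echo}, X ∖ U = {bravo} — both open, so U is clopen.
  U = {bravo, charlie, delta, echo}, X ∖ U = {alfa} — both open, so U is clopen.
  U = {alfa, bravo, charlie, delta, echo}, X ∖ U = ∅ — both open, so U is clopen.
Nontrivial clopen(s) exist: e.g. {bravo, echo}. So (X, τ) is disconnected.
Compute connected components by grouping points that agree on all clopens:
  component: {alfa}
  component: {bravo}
  component: {echo}
  component: {charlie, delta}


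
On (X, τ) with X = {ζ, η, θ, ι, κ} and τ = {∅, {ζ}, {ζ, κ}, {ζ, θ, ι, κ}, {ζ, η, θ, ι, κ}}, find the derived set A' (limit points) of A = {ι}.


A' = {η, θ}

For each x ∈ X, list the open sets U ∈ τ with x ∈ U, then check whether U ∩ (A ∖ {x}) ≠ ∅ for every such U.
  x = ζ: open {ζ} ∋ x has {ζ} ∩ (A ∖ {ζ}) = ∅, so x is NOT a limit point.
  x = η: opens ∋ x are {ζ, η, θ, ι, κ}; each meets A ∖ {η}, so x IS a limit point.
  x = θ: opens ∋ x are {ζ, θ, ι, κ}, {ζ, η, θ, ι, κ}; each meets A ∖ {θ}, so x IS a limit point.
  x = ι: open {ζ, θ, ι, κ} ∋ x has {ζ, θ, ι, κ} ∩ (A ∖ {ι}) = ∅, so x is NOT a limit point.
  x = κ: open {ζ, κ} ∋ x has {ζ, κ} ∩ (A ∖ {κ}) = ∅, so x is NOT a limit point.
Collecting: A' = {η, θ}.


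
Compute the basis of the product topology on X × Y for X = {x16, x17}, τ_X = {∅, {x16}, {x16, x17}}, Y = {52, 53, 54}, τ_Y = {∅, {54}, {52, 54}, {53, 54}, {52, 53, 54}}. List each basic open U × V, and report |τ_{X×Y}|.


Basis B = {∅ × ∅, {x16} × {54}, {x16} × {52, 54}, {x16} × {53, 54}, {x16, x17} × {54}, {x16} × {52, 53, 54}, {x16, x17} × {52, 54}, {x16, x17} × {53, 54}, {x16, x17} × {52, 53, 54}}; |τ_{X×Y}| = 14.

Enumerate products U × V with U ∈ τ_X, V ∈ τ_Y (deduplicated):
  ∅ × ∅ = {} (∅)
  {x16} × {54} = {(x16,54)}
  {x16} × {52, 54} = {(x16,52), (x16,54)}
  {x16} × {53, 54} = {(x16,53), (x16,54)}
  {x16, x17} × {54} = {(x16,54), (x17,54)}
  {x16} × {52, 53, 54} = {(x16,52), (x16,53), (x16,54)}
  {x16, x17} × {52, 54} = {(x16,52), (x16,54), (x17,52), (x17,54)}
  {x16, x17} × {53, 54} = {(x16,53), (x16,54), (x17,53), (x17,54)}
  {x16, x17} × {52, 53, 54} = {(x16,52), (x16,53), (x16,54), (x17,52), (x17,53), (x17,54)}
These 9 distinct sets form the basis B.
Close under arbitrary unions to get τ_{X×Y}; counting gives |τ_{X×Y}| = 14.
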